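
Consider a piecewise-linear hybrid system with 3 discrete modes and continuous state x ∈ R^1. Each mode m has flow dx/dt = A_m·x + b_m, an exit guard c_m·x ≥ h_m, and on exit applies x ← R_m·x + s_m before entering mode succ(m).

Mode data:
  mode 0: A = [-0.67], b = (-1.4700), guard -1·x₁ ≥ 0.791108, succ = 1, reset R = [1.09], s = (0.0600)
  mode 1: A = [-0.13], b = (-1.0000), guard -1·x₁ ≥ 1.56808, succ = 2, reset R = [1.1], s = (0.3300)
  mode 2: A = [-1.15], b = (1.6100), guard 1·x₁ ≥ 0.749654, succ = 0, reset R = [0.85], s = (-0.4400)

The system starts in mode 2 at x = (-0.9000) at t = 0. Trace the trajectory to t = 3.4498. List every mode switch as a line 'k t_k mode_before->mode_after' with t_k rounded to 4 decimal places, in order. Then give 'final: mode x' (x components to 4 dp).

1 1.0984 2->0
2 1.8943 0->1
3 2.8006 1->2
final: 2 0.0753

Mode 2: guard c·x = 0.7497 hit at Δt = 1.0984 (t = 1.0984), x⁻ = (0.7497) → reset → x⁺ = (0.1972), jump to mode 0
Mode 0: guard c·x = 0.7911 hit at Δt = 0.7959 (t = 1.8943), x⁻ = (-0.7911) → reset → x⁺ = (-0.8023), jump to mode 1
Mode 1: guard c·x = 1.5681 hit at Δt = 0.9063 (t = 2.8006), x⁻ = (-1.5681) → reset → x⁺ = (-1.3949), jump to mode 2
Mode 2: flow for 0.6492 to horizon, guard not reached → x = (0.0753)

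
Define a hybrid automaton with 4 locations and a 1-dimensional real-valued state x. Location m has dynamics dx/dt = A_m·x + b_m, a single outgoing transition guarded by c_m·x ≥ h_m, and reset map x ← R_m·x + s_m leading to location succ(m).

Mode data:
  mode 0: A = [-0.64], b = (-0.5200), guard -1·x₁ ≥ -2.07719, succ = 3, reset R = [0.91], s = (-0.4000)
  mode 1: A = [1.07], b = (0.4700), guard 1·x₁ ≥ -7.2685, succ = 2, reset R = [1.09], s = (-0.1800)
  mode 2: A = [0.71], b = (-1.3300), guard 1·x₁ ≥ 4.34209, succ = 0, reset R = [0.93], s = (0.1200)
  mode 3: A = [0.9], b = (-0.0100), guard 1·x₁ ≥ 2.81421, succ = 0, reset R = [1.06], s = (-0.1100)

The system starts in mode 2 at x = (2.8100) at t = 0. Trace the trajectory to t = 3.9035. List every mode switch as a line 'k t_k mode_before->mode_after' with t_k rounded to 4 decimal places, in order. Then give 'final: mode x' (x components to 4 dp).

Mode 2: guard c·x = 4.3421 hit at Δt = 1.3649 (t = 1.3649), x⁻ = (4.3421) → reset → x⁺ = (4.1581), jump to mode 0
Mode 0: guard c·x = -2.0772 hit at Δt = 0.8475 (t = 2.2124), x⁻ = (2.0772) → reset → x⁺ = (1.4902), jump to mode 3
Mode 3: guard c·x = 2.8142 hit at Δt = 0.7103 (t = 2.9227), x⁻ = (2.8142) → reset → x⁺ = (2.8731), jump to mode 0
Mode 0: guard c·x = -2.0772 hit at Δt = 0.3801 (t = 3.3028), x⁻ = (2.0772) → reset → x⁺ = (1.4902), jump to mode 3
Mode 3: flow for 0.6007 to horizon, guard not reached → x = (2.5509)

1 1.3649 2->0
2 2.2124 0->3
3 2.9227 3->0
4 3.3028 0->3
final: 3 2.5509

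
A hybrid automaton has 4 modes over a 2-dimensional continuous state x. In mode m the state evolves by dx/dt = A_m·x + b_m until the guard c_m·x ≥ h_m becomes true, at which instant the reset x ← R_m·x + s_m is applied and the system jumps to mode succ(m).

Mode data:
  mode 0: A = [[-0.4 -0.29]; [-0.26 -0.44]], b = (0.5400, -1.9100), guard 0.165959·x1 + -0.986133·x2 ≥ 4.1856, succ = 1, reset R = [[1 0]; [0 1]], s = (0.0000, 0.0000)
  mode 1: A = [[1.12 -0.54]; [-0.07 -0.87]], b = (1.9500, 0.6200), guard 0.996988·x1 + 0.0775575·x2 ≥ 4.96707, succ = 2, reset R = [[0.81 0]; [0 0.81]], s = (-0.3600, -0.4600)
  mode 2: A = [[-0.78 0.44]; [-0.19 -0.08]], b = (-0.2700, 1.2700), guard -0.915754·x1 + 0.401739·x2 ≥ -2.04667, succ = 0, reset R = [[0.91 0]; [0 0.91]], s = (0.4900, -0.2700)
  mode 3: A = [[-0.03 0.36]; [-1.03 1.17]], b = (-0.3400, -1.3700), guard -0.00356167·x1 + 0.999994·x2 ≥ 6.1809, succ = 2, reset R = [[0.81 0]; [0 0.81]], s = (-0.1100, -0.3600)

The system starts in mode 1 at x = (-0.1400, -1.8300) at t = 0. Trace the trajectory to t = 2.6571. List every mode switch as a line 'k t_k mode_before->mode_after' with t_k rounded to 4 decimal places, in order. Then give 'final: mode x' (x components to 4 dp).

Mode 1: guard c·x = 4.9671 hit at Δt = 1.0960 (t = 1.0960), x⁻ = (5.0121, -0.3855) → reset → x⁺ = (3.6998, -0.7723), jump to mode 2
Mode 2: guard c·x = -2.0467 hit at Δt = 0.5892 (t = 1.6852), x⁻ = (2.0971, -0.3143) → reset → x⁺ = (2.3983, -0.5560), jump to mode 0
Mode 0: flow for 0.9719 to horizon, guard not reached → x = (2.4296, -2.3612)

1 1.0960 1->2
2 1.6852 2->0
final: 0 2.4296 -2.3612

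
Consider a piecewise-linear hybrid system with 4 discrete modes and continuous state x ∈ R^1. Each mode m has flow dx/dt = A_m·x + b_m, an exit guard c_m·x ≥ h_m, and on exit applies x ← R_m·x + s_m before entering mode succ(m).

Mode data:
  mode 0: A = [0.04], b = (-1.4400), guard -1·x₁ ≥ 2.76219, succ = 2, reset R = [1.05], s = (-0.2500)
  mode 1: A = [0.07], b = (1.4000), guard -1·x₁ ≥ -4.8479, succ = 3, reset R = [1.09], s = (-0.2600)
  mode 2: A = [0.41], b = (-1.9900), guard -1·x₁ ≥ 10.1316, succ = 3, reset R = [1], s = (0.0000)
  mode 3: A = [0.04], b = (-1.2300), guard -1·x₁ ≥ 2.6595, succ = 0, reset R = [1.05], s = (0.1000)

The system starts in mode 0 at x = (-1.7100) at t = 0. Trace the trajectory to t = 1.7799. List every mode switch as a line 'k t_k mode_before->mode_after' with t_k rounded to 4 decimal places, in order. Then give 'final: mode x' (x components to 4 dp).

1 0.6880 0->2
final: 2 -7.6699

Mode 0: guard c·x = 2.7622 hit at Δt = 0.6880 (t = 0.6880), x⁻ = (-2.7622) → reset → x⁺ = (-3.1503), jump to mode 2
Mode 2: flow for 1.0919 to horizon, guard not reached → x = (-7.6699)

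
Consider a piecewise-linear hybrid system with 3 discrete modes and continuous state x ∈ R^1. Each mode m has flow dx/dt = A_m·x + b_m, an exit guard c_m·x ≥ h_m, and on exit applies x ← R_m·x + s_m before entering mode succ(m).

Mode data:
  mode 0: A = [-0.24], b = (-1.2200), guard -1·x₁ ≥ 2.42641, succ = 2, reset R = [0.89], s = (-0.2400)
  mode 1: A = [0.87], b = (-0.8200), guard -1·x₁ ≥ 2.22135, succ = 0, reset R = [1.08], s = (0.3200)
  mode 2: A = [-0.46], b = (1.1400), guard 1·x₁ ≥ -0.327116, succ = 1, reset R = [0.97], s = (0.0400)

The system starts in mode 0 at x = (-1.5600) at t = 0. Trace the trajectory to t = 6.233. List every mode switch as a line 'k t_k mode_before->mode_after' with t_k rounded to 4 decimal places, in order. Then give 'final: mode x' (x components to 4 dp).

1 1.1760 0->2
2 2.3785 2->1
3 3.4740 1->0
4 3.9859 0->2
5 5.1884 2->1
final: 1 -2.0842

Mode 0: guard c·x = 2.4264 hit at Δt = 1.1760 (t = 1.1760), x⁻ = (-2.4264) → reset → x⁺ = (-2.3995), jump to mode 2
Mode 2: guard c·x = -0.3271 hit at Δt = 1.2025 (t = 2.3785), x⁻ = (-0.3271) → reset → x⁺ = (-0.2773), jump to mode 1
Mode 1: guard c·x = 2.2214 hit at Δt = 1.0955 (t = 3.4740), x⁻ = (-2.2213) → reset → x⁺ = (-2.0791), jump to mode 0
Mode 0: guard c·x = 2.4264 hit at Δt = 0.5119 (t = 3.9859), x⁻ = (-2.4264) → reset → x⁺ = (-2.3995), jump to mode 2
Mode 2: guard c·x = -0.3271 hit at Δt = 1.2025 (t = 5.1884), x⁻ = (-0.3271) → reset → x⁺ = (-0.2773), jump to mode 1
Mode 1: flow for 1.0446 to horizon, guard not reached → x = (-2.0842)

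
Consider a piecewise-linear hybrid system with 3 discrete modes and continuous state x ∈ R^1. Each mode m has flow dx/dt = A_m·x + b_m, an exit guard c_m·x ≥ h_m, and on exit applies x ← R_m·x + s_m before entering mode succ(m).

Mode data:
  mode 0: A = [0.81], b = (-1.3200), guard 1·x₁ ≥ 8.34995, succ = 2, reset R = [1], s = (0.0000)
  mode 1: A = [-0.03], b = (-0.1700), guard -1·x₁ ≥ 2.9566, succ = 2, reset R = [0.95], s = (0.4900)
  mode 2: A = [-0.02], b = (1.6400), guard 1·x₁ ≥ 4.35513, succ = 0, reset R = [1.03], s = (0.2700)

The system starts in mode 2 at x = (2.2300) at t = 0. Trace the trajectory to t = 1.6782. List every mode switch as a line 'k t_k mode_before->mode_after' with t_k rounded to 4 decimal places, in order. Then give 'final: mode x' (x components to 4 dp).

Mode 2: guard c·x = 4.3551 hit at Δt = 1.3501 (t = 1.3501), x⁻ = (4.3551) → reset → x⁺ = (4.7558), jump to mode 0
Mode 0: flow for 0.3281 to horizon, guard not reached → x = (5.7075)

1 1.3501 2->0
final: 0 5.7075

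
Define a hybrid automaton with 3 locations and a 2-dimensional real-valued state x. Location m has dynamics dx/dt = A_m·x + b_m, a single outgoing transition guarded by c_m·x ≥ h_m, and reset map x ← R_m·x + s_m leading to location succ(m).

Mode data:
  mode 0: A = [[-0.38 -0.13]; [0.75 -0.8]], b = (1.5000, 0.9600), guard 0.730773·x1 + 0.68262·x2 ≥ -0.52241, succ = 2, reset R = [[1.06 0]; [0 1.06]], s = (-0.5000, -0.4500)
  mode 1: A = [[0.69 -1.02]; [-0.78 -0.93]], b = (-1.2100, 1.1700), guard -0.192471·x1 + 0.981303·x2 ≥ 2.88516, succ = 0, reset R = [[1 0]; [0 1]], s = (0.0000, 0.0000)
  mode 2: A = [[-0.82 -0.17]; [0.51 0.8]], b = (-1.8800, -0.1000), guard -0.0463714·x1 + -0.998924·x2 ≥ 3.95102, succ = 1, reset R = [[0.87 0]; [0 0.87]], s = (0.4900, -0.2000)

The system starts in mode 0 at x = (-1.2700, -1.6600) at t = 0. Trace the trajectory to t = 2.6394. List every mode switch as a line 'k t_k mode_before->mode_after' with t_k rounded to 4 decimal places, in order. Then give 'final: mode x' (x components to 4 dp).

1 0.6483 0->2
2 1.7333 2->1
final: 1 0.0402 -0.7975

Mode 0: guard c·x = -0.5224 hit at Δt = 0.6483 (t = 0.6483), x⁻ = (-0.0427, -0.7196) → reset → x⁺ = (-0.5452, -1.2128), jump to mode 2
Mode 2: guard c·x = 3.9510 hit at Δt = 1.0850 (t = 1.7333), x⁻ = (-1.2662, -3.8965) → reset → x⁺ = (-0.6116, -3.5900), jump to mode 1
Mode 1: flow for 0.9061 to horizon, guard not reached → x = (0.0402, -0.7975)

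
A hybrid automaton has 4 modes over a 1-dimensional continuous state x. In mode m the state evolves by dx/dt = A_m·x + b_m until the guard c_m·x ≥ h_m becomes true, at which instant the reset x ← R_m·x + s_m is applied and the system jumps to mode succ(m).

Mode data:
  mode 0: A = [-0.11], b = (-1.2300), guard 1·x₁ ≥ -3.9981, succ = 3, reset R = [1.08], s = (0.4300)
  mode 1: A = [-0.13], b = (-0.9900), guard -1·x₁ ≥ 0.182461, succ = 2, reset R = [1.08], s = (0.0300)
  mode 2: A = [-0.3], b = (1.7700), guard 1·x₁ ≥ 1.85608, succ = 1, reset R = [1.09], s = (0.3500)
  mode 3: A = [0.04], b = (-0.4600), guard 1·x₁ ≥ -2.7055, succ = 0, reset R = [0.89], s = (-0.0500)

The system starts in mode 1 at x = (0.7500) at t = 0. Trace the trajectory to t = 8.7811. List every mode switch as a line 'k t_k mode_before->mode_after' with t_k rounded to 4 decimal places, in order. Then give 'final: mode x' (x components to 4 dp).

1 0.9091 1->2
2 2.2613 2->1
3 4.5345 1->2
4 5.8867 2->1
5 8.1599 1->2
final: 2 0.8645

Mode 1: guard c·x = 0.1825 hit at Δt = 0.9091 (t = 0.9091), x⁻ = (-0.1825) → reset → x⁺ = (-0.1671), jump to mode 2
Mode 2: guard c·x = 1.8561 hit at Δt = 1.3522 (t = 2.2613), x⁻ = (1.8561) → reset → x⁺ = (2.3731), jump to mode 1
Mode 1: guard c·x = 0.1825 hit at Δt = 2.2732 (t = 4.5345), x⁻ = (-0.1825) → reset → x⁺ = (-0.1671), jump to mode 2
Mode 2: guard c·x = 1.8561 hit at Δt = 1.3522 (t = 5.8867), x⁻ = (1.8561) → reset → x⁺ = (2.3731), jump to mode 1
Mode 1: guard c·x = 0.1825 hit at Δt = 2.2732 (t = 8.1599), x⁻ = (-0.1825) → reset → x⁺ = (-0.1671), jump to mode 2
Mode 2: flow for 0.6212 to horizon, guard not reached → x = (0.8645)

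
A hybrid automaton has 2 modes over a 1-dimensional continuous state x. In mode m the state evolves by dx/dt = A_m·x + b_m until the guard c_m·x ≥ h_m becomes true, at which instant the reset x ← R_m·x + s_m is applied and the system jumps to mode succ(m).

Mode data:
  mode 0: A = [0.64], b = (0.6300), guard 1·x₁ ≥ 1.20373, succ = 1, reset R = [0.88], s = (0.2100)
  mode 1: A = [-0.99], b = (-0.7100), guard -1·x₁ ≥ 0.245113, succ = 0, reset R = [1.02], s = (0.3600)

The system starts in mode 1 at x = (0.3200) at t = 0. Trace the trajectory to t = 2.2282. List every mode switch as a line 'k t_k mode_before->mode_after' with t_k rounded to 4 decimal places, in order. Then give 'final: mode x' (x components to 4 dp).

1 0.7951 1->0
2 1.8777 0->1
final: 1 0.6869

Mode 1: guard c·x = 0.2451 hit at Δt = 0.7951 (t = 0.7951), x⁻ = (-0.2451) → reset → x⁺ = (0.1100), jump to mode 0
Mode 0: guard c·x = 1.2037 hit at Δt = 1.0826 (t = 1.8777), x⁻ = (1.2037) → reset → x⁺ = (1.2693), jump to mode 1
Mode 1: flow for 0.3505 to horizon, guard not reached → x = (0.6869)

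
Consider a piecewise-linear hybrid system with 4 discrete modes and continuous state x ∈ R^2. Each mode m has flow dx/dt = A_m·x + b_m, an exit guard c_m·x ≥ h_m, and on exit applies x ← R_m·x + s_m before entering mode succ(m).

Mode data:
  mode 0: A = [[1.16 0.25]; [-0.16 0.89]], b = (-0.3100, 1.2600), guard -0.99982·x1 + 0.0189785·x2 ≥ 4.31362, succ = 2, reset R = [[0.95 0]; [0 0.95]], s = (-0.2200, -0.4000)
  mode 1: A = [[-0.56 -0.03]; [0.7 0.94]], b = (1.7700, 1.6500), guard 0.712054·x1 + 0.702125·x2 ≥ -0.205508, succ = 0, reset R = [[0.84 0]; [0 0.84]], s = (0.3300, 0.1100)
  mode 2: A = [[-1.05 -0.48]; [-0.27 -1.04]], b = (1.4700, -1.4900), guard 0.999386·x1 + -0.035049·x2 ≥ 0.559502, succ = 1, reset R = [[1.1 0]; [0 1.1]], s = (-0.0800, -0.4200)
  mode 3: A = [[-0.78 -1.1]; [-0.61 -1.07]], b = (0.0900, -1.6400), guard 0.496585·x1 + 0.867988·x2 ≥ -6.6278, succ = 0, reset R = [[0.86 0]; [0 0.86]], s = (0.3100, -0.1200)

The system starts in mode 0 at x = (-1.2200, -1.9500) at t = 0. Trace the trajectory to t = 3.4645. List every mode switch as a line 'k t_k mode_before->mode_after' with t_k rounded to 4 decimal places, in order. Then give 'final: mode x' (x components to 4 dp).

Mode 0: guard c·x = 4.3136 hit at Δt = 0.8332 (t = 0.8332), x⁻ = (-4.3537, -2.0730) → reset → x⁺ = (-4.3561, -2.3694), jump to mode 2
Mode 2: guard c·x = 0.5595 hit at Δt = 1.3116 (t = 2.1448), x⁻ = (0.5069, -1.5083) → reset → x⁺ = (0.4776, -2.0791), jump to mode 1
Mode 1: guard c·x = -0.2055 hit at Δt = 0.7270 (t = 2.8718), x⁻ = (1.4099, -1.7225) → reset → x⁺ = (1.5143, -1.3369), jump to mode 0
Mode 0: flow for 0.5927 to horizon, guard not reached → x = (2.4485, -1.5182)

1 0.8332 0->2
2 2.1448 2->1
3 2.8718 1->0
final: 0 2.4485 -1.5182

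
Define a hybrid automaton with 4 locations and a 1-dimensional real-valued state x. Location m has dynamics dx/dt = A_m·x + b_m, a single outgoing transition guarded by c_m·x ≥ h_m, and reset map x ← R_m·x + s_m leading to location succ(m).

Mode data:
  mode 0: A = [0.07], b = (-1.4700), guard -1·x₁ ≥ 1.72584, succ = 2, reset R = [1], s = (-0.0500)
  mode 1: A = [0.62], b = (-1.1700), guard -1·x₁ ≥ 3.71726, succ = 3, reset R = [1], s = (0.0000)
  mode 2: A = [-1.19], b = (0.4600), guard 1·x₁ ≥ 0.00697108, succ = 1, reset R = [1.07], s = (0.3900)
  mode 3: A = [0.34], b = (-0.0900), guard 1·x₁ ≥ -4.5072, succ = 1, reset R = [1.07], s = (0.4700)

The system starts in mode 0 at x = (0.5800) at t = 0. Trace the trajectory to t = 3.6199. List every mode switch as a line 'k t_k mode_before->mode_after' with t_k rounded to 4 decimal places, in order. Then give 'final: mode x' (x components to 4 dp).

1 1.5284 0->2
2 2.9905 2->1
final: 1 -0.3136

Mode 0: guard c·x = 1.7258 hit at Δt = 1.5284 (t = 1.5284), x⁻ = (-1.7258) → reset → x⁺ = (-1.7758), jump to mode 2
Mode 2: guard c·x = 0.0070 hit at Δt = 1.4621 (t = 2.9905), x⁻ = (0.0070) → reset → x⁺ = (0.3975), jump to mode 1
Mode 1: flow for 0.6294 to horizon, guard not reached → x = (-0.3136)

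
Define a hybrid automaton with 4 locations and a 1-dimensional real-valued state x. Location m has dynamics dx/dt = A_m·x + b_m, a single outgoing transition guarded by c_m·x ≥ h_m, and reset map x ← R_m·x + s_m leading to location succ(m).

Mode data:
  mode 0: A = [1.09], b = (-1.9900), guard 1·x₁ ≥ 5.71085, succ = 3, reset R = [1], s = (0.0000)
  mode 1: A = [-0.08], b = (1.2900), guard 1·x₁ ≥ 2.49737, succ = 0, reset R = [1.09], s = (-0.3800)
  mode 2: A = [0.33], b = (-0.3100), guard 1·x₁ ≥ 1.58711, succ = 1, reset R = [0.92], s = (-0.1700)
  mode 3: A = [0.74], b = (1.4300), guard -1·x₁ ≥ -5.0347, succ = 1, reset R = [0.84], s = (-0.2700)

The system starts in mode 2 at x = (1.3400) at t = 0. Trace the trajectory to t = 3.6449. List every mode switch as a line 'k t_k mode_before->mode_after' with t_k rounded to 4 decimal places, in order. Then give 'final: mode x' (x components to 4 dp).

1 1.4560 2->1
2 2.5170 1->0
final: 0 3.5916

Mode 2: guard c·x = 1.5871 hit at Δt = 1.4560 (t = 1.4560), x⁻ = (1.5871) → reset → x⁺ = (1.2901), jump to mode 1
Mode 1: guard c·x = 2.4974 hit at Δt = 1.0610 (t = 2.5170), x⁻ = (2.4974) → reset → x⁺ = (2.3421), jump to mode 0
Mode 0: flow for 1.1279 to horizon, guard not reached → x = (3.5916)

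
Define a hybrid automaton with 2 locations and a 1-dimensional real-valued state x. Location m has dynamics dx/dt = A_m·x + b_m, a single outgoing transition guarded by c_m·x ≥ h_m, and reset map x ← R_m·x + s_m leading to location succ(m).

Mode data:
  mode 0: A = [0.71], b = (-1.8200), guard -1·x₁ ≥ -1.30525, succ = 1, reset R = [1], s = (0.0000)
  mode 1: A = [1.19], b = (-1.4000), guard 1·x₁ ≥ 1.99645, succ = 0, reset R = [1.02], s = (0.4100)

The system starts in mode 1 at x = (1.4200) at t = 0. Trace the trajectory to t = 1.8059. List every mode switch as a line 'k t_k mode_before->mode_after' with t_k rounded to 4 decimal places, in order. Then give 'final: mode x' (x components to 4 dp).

1 1.0202 1->0
final: 0 2.3590

Mode 1: guard c·x = 1.9965 hit at Δt = 1.0202 (t = 1.0202), x⁻ = (1.9964) → reset → x⁺ = (2.4464), jump to mode 0
Mode 0: flow for 0.7857 to horizon, guard not reached → x = (2.3590)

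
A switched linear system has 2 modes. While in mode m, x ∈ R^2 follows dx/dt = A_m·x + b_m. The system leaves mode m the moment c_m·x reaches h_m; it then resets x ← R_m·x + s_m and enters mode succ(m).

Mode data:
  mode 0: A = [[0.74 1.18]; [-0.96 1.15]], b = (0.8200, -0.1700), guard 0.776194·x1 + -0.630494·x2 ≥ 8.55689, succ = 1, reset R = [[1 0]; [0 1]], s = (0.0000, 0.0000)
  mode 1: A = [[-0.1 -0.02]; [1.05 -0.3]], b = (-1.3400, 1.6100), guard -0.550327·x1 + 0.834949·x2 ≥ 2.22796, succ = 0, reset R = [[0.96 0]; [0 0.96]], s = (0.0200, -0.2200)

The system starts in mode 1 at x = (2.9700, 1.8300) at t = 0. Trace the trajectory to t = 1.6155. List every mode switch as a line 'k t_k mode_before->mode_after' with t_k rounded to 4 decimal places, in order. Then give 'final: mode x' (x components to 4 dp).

1 0.6408 1->0
final: 0 11.0061 1.6382

Mode 1: guard c·x = 2.2280 hit at Δt = 0.6408 (t = 0.6408), x⁻ = (1.9169, 3.9318) → reset → x⁺ = (1.8602, 3.5545), jump to mode 0
Mode 0: flow for 0.9747 to horizon, guard not reached → x = (11.0061, 1.6382)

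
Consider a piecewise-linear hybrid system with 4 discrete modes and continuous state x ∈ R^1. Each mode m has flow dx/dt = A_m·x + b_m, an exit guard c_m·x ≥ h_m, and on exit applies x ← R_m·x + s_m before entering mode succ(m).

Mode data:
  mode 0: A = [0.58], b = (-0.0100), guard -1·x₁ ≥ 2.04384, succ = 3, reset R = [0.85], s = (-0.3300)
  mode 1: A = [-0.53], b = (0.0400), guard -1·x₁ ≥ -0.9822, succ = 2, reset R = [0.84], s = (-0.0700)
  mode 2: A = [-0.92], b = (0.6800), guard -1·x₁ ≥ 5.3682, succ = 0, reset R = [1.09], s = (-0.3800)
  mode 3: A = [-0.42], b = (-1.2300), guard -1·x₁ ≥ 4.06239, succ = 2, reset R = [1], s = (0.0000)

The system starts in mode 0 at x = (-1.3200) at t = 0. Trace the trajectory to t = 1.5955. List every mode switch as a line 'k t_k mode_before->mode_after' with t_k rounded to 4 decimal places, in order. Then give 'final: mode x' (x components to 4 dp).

Mode 0: guard c·x = 2.0438 hit at Δt = 0.7459 (t = 0.7459), x⁻ = (-2.0438) → reset → x⁺ = (-2.0673), jump to mode 3
Mode 3: flow for 0.8496 to horizon, guard not reached → x = (-2.3258)

1 0.7459 0->3
final: 3 -2.3258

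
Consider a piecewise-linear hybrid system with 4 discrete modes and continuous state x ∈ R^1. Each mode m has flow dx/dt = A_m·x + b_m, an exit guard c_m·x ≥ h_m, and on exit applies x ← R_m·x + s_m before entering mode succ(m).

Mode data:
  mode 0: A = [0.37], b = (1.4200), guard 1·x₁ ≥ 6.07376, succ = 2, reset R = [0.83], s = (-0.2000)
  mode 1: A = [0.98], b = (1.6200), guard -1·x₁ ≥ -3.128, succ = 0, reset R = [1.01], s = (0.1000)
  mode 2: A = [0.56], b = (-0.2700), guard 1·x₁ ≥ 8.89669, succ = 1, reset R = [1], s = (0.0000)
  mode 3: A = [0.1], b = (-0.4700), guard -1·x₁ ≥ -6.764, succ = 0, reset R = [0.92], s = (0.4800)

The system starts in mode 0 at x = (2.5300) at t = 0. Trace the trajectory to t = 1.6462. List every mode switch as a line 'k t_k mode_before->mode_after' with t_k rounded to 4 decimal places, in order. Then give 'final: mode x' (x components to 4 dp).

Mode 0: guard c·x = 6.0738 hit at Δt = 1.1958 (t = 1.1958), x⁻ = (6.0738) → reset → x⁺ = (4.8412), jump to mode 2
Mode 2: flow for 0.4504 to horizon, guard not reached → x = (6.0918)

1 1.1958 0->2
final: 2 6.0918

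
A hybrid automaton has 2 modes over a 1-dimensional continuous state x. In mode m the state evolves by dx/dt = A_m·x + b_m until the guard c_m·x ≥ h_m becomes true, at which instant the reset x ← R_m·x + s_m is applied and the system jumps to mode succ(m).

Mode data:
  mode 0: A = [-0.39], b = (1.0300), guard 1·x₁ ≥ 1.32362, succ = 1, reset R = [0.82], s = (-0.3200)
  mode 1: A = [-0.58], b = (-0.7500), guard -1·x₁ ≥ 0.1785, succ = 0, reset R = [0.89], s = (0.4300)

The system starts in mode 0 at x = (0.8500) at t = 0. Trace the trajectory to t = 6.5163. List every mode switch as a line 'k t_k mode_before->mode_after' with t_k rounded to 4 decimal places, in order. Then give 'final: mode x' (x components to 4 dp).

1 0.7875 0->1
2 1.8452 1->0
3 3.3508 0->1
4 4.4085 1->0
5 5.9141 0->1
final: 1 0.1585

Mode 0: guard c·x = 1.3236 hit at Δt = 0.7875 (t = 0.7875), x⁻ = (1.3236) → reset → x⁺ = (0.7654), jump to mode 1
Mode 1: guard c·x = 0.1785 hit at Δt = 1.0577 (t = 1.8452), x⁻ = (-0.1785) → reset → x⁺ = (0.2711), jump to mode 0
Mode 0: guard c·x = 1.3236 hit at Δt = 1.5056 (t = 3.3508), x⁻ = (1.3236) → reset → x⁺ = (0.7654), jump to mode 1
Mode 1: guard c·x = 0.1785 hit at Δt = 1.0577 (t = 4.4085), x⁻ = (-0.1785) → reset → x⁺ = (0.2711), jump to mode 0
Mode 0: guard c·x = 1.3236 hit at Δt = 1.5056 (t = 5.9141), x⁻ = (1.3236) → reset → x⁺ = (0.7654), jump to mode 1
Mode 1: flow for 0.6022 to horizon, guard not reached → x = (0.1585)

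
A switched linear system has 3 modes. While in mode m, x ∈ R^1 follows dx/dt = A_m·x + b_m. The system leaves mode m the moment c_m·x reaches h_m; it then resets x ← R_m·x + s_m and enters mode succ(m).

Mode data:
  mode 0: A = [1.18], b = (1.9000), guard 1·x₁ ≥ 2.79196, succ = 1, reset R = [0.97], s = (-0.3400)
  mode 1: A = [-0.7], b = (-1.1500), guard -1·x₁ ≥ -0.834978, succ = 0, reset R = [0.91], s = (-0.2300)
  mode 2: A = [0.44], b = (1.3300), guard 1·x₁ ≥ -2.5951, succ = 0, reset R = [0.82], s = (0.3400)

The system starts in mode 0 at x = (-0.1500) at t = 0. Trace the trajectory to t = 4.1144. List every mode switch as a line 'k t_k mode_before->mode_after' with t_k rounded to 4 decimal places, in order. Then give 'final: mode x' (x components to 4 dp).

Mode 0: guard c·x = 2.7920 hit at Δt = 0.9352 (t = 0.9352), x⁻ = (2.7920) → reset → x⁺ = (2.3682), jump to mode 1
Mode 1: guard c·x = -0.8350 hit at Δt = 0.6881 (t = 1.6233), x⁻ = (0.8350) → reset → x⁺ = (0.5298), jump to mode 0
Mode 0: guard c·x = 2.7920 hit at Δt = 0.6113 (t = 2.2346), x⁻ = (2.7920) → reset → x⁺ = (2.3682), jump to mode 1
Mode 1: guard c·x = -0.8350 hit at Δt = 0.6881 (t = 2.9227), x⁻ = (0.8350) → reset → x⁺ = (0.5298), jump to mode 0
Mode 0: guard c·x = 2.7920 hit at Δt = 0.6113 (t = 3.5339), x⁻ = (2.7920) → reset → x⁺ = (2.3682), jump to mode 1
Mode 1: flow for 0.5805 to horizon, guard not reached → x = (1.0288)

1 0.9352 0->1
2 1.6233 1->0
3 2.2346 0->1
4 2.9227 1->0
5 3.5339 0->1
final: 1 1.0288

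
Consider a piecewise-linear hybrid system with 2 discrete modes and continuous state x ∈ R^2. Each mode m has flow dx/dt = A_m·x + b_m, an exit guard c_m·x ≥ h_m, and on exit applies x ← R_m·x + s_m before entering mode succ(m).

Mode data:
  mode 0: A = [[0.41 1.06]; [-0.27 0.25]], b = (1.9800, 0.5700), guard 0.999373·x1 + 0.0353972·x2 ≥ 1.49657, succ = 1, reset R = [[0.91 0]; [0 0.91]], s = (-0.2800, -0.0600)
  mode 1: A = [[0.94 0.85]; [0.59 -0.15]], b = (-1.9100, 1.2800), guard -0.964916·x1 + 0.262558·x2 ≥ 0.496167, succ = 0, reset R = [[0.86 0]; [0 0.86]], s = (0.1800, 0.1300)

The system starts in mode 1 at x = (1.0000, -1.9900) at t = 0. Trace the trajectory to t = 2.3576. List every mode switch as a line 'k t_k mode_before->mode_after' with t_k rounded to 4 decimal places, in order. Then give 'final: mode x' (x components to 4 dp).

1 0.5968 1->0
2 1.8612 0->1
final: 1 0.5661 0.5069

Mode 1: guard c·x = 0.4962 hit at Δt = 0.5968 (t = 0.5968), x⁻ = (-0.7985, -1.0448) → reset → x⁺ = (-0.5067, -0.7685), jump to mode 0
Mode 0: guard c·x = 1.4966 hit at Δt = 1.2644 (t = 1.8612), x⁻ = (1.5093, -0.3316) → reset → x⁺ = (1.0934, -0.3618), jump to mode 1
Mode 1: flow for 0.4964 to horizon, guard not reached → x = (0.5661, 0.5069)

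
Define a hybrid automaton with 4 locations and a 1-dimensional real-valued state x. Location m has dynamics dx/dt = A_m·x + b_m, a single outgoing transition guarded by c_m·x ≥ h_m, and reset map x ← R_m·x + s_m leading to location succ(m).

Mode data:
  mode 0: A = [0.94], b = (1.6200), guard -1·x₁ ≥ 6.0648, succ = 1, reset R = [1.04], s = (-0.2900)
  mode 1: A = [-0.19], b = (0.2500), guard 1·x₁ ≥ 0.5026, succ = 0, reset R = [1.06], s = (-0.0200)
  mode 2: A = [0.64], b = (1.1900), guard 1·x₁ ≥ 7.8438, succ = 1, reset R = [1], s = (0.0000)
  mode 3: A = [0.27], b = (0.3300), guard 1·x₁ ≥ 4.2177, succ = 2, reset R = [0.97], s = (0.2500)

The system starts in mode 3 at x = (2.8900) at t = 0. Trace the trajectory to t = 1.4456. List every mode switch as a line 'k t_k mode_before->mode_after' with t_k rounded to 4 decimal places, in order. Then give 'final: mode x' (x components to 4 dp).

1 1.0363 3->2
final: 2 6.1980

Mode 3: guard c·x = 4.2177 hit at Δt = 1.0363 (t = 1.0363), x⁻ = (4.2177) → reset → x⁺ = (4.3412), jump to mode 2
Mode 2: flow for 0.4093 to horizon, guard not reached → x = (6.1980)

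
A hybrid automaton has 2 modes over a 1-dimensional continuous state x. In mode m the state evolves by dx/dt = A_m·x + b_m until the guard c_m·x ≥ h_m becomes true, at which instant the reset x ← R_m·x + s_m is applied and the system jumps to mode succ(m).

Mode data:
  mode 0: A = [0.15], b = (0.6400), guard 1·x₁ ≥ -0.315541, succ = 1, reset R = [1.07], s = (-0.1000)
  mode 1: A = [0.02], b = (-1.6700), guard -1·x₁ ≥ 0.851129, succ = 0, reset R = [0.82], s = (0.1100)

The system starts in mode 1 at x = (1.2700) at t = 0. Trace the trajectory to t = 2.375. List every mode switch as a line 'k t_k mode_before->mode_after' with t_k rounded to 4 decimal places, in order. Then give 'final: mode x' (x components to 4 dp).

1 1.2734 1->0
2 1.7496 0->1
3 1.9953 1->0
final: 0 -0.3723

Mode 1: guard c·x = 0.8511 hit at Δt = 1.2734 (t = 1.2734), x⁻ = (-0.8511) → reset → x⁺ = (-0.5879), jump to mode 0
Mode 0: guard c·x = -0.3155 hit at Δt = 0.4762 (t = 1.7496), x⁻ = (-0.3155) → reset → x⁺ = (-0.4376), jump to mode 1
Mode 1: guard c·x = 0.8511 hit at Δt = 0.2457 (t = 1.9953), x⁻ = (-0.8511) → reset → x⁺ = (-0.5879), jump to mode 0
Mode 0: flow for 0.3797 to horizon, guard not reached → x = (-0.3723)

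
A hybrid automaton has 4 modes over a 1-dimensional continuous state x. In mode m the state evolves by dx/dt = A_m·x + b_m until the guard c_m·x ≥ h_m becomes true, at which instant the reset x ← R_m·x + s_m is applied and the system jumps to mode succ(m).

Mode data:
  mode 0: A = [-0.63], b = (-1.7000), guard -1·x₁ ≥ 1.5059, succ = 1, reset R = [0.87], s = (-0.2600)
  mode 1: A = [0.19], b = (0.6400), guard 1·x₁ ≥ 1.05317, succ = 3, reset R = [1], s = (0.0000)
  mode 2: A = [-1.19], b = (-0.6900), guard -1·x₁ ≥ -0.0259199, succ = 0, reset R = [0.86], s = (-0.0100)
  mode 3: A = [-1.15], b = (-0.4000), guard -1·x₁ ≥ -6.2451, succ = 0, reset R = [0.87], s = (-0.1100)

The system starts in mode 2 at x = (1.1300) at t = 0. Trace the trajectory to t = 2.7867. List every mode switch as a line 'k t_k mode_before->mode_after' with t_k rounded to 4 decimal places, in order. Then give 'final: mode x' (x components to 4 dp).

1 0.8720 2->0
2 2.1754 0->1
final: 1 -1.3487

Mode 2: guard c·x = -0.0259 hit at Δt = 0.8720 (t = 0.8720), x⁻ = (0.0259) → reset → x⁺ = (0.0123), jump to mode 0
Mode 0: guard c·x = 1.5059 hit at Δt = 1.3034 (t = 2.1754), x⁻ = (-1.5059) → reset → x⁺ = (-1.5701), jump to mode 1
Mode 1: flow for 0.6113 to horizon, guard not reached → x = (-1.3487)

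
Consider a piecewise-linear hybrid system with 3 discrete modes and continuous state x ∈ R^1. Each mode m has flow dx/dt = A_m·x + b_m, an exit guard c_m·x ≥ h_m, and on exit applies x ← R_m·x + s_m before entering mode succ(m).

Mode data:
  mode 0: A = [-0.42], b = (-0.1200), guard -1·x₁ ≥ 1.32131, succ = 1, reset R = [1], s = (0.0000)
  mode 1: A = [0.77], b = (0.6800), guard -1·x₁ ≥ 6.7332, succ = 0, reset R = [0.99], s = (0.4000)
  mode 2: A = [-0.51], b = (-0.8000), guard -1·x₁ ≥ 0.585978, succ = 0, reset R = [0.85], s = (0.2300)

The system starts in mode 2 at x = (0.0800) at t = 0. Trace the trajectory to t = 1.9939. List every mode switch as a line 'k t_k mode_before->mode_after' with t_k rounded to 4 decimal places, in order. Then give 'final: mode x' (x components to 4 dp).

Mode 2: guard c·x = 0.5860 hit at Δt = 1.0146 (t = 1.0146), x⁻ = (-0.5860) → reset → x⁺ = (-0.2681), jump to mode 0
Mode 0: flow for 0.9793 to horizon, guard not reached → x = (-0.2740)

1 1.0146 2->0
final: 0 -0.2740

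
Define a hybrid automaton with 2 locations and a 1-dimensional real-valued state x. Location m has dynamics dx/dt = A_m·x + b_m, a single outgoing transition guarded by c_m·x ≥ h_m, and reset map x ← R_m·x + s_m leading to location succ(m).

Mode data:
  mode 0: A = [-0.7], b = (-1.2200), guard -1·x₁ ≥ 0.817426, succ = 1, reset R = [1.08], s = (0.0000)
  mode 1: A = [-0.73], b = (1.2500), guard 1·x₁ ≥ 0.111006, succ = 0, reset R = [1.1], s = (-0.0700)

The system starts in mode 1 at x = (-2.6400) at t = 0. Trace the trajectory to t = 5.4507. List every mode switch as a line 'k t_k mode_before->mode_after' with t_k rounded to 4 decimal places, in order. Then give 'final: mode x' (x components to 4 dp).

Mode 1: guard c·x = 0.1110 hit at Δt = 1.3697 (t = 1.3697), x⁻ = (0.1110) → reset → x⁺ = (0.0521), jump to mode 0
Mode 0: guard c·x = 0.8174 hit at Δt = 0.9464 (t = 2.3161), x⁻ = (-0.8174) → reset → x⁺ = (-0.8828), jump to mode 1
Mode 1: guard c·x = 0.1110 hit at Δt = 0.6614 (t = 2.9775), x⁻ = (0.1110) → reset → x⁺ = (0.0521), jump to mode 0
Mode 0: guard c·x = 0.8174 hit at Δt = 0.9464 (t = 3.9239), x⁻ = (-0.8174) → reset → x⁺ = (-0.8828), jump to mode 1
Mode 1: guard c·x = 0.1110 hit at Δt = 0.6614 (t = 4.5853), x⁻ = (0.1110) → reset → x⁺ = (0.0521), jump to mode 0
Mode 0: flow for 0.8654 to horizon, guard not reached → x = (-0.7635)

1 1.3697 1->0
2 2.3161 0->1
3 2.9775 1->0
4 3.9239 0->1
5 4.5853 1->0
final: 0 -0.7635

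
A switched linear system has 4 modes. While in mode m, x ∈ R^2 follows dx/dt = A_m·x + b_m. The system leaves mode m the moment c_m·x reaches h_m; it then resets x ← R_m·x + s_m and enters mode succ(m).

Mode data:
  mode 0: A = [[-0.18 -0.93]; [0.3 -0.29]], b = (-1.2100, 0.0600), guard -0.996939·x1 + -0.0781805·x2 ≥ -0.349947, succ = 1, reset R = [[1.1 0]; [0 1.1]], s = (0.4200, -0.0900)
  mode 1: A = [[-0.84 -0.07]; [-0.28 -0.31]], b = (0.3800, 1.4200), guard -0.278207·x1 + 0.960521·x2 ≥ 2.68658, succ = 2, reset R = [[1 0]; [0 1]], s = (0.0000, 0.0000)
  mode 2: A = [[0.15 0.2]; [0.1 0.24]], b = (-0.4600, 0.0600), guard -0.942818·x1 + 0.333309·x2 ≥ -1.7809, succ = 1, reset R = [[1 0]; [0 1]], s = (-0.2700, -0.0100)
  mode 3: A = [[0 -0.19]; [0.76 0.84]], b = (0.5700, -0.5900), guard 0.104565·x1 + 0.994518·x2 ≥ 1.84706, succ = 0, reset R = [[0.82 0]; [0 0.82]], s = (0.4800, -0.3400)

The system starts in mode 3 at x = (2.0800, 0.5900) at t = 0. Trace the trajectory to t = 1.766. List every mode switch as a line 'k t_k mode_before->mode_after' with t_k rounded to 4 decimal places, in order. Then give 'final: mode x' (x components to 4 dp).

1 0.5243 3->0
2 1.3717 0->1
final: 1 0.6080 1.4470

Mode 3: guard c·x = 1.8471 hit at Δt = 0.5243 (t = 0.5243), x⁻ = (2.2733, 1.6182) → reset → x⁺ = (2.3441, 0.9869), jump to mode 0
Mode 0: guard c·x = -0.3499 hit at Δt = 0.8474 (t = 1.3717), x⁻ = (0.2650, 1.0970) → reset → x⁺ = (0.7115, 1.1167), jump to mode 1
Mode 1: flow for 0.3943 to horizon, guard not reached → x = (0.6080, 1.4470)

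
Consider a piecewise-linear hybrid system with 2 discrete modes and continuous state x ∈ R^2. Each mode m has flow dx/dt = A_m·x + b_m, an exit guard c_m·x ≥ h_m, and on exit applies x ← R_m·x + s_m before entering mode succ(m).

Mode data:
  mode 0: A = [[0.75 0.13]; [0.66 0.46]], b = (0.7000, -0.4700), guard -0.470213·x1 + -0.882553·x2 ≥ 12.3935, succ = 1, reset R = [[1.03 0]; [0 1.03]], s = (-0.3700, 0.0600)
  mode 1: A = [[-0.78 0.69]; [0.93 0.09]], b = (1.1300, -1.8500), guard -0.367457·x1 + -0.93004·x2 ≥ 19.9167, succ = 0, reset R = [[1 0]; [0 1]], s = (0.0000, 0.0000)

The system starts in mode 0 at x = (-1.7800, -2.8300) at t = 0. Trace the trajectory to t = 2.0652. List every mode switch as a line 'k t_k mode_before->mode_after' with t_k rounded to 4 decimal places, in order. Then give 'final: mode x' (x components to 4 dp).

1 1.5190 0->1
final: 1 -7.7966 -16.5134

Mode 0: guard c·x = 12.3935 hit at Δt = 1.5190 (t = 1.5190), x⁻ = (-5.5833, -11.0681) → reset → x⁺ = (-6.1208, -11.3401), jump to mode 1
Mode 1: flow for 0.5462 to horizon, guard not reached → x = (-7.7966, -16.5134)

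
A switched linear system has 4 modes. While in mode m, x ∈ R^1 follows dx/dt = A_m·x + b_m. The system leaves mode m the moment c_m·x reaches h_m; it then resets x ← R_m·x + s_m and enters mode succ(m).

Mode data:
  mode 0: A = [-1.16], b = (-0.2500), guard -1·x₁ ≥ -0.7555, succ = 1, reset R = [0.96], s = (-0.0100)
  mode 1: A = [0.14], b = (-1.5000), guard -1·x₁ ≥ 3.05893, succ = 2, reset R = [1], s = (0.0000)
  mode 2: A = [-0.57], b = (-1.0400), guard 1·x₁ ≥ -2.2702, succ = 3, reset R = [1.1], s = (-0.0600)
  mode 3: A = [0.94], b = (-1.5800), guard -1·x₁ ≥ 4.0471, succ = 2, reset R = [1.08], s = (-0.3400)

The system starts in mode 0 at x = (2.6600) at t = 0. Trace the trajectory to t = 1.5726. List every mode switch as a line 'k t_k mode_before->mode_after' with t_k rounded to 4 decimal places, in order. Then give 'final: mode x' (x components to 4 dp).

1 0.9359 0->1
final: 1 -0.2169

Mode 0: guard c·x = -0.7555 hit at Δt = 0.9359 (t = 0.9359), x⁻ = (0.7555) → reset → x⁺ = (0.7153), jump to mode 1
Mode 1: flow for 0.6367 to horizon, guard not reached → x = (-0.2169)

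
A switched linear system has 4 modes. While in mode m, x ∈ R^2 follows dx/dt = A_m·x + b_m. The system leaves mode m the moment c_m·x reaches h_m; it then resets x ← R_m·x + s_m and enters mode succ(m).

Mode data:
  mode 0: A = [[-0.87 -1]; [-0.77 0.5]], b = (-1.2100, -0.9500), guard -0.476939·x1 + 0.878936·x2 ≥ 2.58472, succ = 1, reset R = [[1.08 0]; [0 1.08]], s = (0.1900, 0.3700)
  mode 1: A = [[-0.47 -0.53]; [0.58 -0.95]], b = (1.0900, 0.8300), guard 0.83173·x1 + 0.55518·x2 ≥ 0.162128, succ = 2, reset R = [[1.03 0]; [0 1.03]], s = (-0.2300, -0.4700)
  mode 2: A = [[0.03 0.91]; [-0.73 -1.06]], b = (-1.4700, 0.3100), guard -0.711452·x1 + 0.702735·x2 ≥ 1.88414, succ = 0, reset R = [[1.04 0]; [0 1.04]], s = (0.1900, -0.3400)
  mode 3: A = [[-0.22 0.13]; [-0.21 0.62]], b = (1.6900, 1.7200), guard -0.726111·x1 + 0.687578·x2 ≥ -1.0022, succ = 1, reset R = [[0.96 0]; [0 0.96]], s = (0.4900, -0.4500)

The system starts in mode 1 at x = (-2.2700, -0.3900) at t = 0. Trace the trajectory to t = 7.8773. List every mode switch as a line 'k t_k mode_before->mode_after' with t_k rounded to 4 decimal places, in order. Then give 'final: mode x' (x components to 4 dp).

Mode 1: guard c·x = 0.1621 hit at Δt = 1.4265 (t = 1.4265), x⁻ = (0.0401, 0.2319) → reset → x⁺ = (-0.1887, -0.2311), jump to mode 2
Mode 2: guard c·x = 1.8841 hit at Δt = 1.3261 (t = 2.7526), x⁻ = (-1.8228, 0.8357) → reset → x⁺ = (-1.7058, 0.5291), jump to mode 0
Mode 0: guard c·x = 2.5847 hit at Δt = 1.1037 (t = 3.8563), x⁻ = (-2.2982, 1.6937) → reset → x⁺ = (-2.2920, 2.1992), jump to mode 1
Mode 1: guard c·x = 0.1621 hit at Δt = 1.8367 (t = 5.6930), x⁻ = (-0.2300, 0.6366) → reset → x⁺ = (-0.4669, 0.1857), jump to mode 2
Mode 2: guard c·x = 1.8841 hit at Δt = 1.2531 (t = 6.9462), x⁻ = (-1.7355, 0.9242) → reset → x⁺ = (-1.6149, 0.6211), jump to mode 0
Mode 0: flow for 0.9311 to horizon, guard not reached → x = (-2.1770, 1.5441)

1 1.4265 1->2
2 2.7526 2->0
3 3.8563 0->1
4 5.6930 1->2
5 6.9462 2->0
final: 0 -2.1770 1.5441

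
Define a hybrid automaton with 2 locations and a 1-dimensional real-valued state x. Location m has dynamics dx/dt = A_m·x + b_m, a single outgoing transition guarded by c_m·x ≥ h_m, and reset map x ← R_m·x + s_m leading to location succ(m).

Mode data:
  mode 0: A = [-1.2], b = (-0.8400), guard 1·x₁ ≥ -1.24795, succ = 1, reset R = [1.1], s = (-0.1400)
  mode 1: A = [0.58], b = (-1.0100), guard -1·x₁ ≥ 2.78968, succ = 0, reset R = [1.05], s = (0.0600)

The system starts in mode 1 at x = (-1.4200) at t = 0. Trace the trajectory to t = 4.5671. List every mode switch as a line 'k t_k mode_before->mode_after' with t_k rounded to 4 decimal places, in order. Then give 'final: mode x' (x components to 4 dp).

1 0.6206 1->0
2 1.7672 0->1
3 2.3379 1->0
4 3.4845 0->1
5 4.0553 1->0
final: 0 -1.8737

Mode 1: guard c·x = 2.7897 hit at Δt = 0.6206 (t = 0.6206), x⁻ = (-2.7897) → reset → x⁺ = (-2.8692), jump to mode 0
Mode 0: guard c·x = -1.2479 hit at Δt = 1.1466 (t = 1.7672), x⁻ = (-1.2480) → reset → x⁺ = (-1.5127), jump to mode 1
Mode 1: guard c·x = 2.7897 hit at Δt = 0.5707 (t = 2.3379), x⁻ = (-2.7897) → reset → x⁺ = (-2.8692), jump to mode 0
Mode 0: guard c·x = -1.2479 hit at Δt = 1.1466 (t = 3.4845), x⁻ = (-1.2480) → reset → x⁺ = (-1.5127), jump to mode 1
Mode 1: guard c·x = 2.7897 hit at Δt = 0.5707 (t = 4.0553), x⁻ = (-2.7897) → reset → x⁺ = (-2.8692), jump to mode 0
Mode 0: flow for 0.5118 to horizon, guard not reached → x = (-1.8737)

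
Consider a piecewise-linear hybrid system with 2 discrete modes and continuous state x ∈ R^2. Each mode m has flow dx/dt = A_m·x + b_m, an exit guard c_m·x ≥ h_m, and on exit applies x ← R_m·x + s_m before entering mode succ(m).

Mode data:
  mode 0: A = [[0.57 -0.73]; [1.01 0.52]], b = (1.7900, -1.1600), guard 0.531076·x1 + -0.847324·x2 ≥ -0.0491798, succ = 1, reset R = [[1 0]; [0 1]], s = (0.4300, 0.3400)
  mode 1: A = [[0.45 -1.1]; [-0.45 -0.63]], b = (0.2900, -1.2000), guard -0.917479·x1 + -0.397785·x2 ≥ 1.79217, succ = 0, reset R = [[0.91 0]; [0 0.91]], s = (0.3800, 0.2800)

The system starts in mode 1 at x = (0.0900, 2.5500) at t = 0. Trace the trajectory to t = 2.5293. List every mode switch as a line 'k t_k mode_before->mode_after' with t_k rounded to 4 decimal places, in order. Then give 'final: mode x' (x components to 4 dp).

Mode 1: guard c·x = 1.7922 hit at Δt = 1.3782 (t = 1.3782), x⁻ = (-2.1780, 0.5182) → reset → x⁺ = (-1.6020, 0.7516), jump to mode 0
Mode 0: guard c·x = -0.0492 hit at Δt = 0.5423 (t = 1.9205), x⁻ = (-1.0945, -0.6279) → reset → x⁺ = (-0.6645, -0.2879), jump to mode 1
Mode 1: flow for 0.6088 to horizon, guard not reached → x = (-0.2980, -0.6892)

1 1.3782 1->0
2 1.9205 0->1
final: 1 -0.2980 -0.6892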